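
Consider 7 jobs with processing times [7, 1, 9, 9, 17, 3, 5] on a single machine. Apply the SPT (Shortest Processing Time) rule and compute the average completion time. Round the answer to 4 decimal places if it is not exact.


Sort jobs by processing time (SPT order): [1, 3, 5, 7, 9, 9, 17]
Compute completion times sequentially:
  Job 1: processing = 1, completes at 1
  Job 2: processing = 3, completes at 4
  Job 3: processing = 5, completes at 9
  Job 4: processing = 7, completes at 16
  Job 5: processing = 9, completes at 25
  Job 6: processing = 9, completes at 34
  Job 7: processing = 17, completes at 51
Sum of completion times = 140
Average completion time = 140/7 = 20.0

20.0


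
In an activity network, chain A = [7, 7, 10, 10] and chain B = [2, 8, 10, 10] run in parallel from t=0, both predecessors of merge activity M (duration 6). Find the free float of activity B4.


ES(B4) = sum of predecessors on chain B = 20
EF(B4) = ES + duration = 20 + 10 = 30
Successor of B4 is M. ES(M) = max(sum(A), sum(B)) = max(34, 30) = 34
Free float = ES(successor) - EF(current) = 34 - 30 = 4

4


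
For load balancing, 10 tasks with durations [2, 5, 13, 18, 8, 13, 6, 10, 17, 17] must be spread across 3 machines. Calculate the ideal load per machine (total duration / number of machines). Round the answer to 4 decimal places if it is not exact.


Total processing time = 2 + 5 + 13 + 18 + 8 + 13 + 6 + 10 + 17 + 17 = 109
Number of machines = 3
Ideal balanced load = 109 / 3 = 36.3333

36.3333


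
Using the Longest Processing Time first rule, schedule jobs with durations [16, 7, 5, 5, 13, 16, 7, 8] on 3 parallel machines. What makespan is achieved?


Sort jobs in decreasing order (LPT): [16, 16, 13, 8, 7, 7, 5, 5]
Assign each job to the least loaded machine:
  Machine 1: jobs [16, 7, 5], load = 28
  Machine 2: jobs [16, 7], load = 23
  Machine 3: jobs [13, 8, 5], load = 26
Makespan = max load = 28

28


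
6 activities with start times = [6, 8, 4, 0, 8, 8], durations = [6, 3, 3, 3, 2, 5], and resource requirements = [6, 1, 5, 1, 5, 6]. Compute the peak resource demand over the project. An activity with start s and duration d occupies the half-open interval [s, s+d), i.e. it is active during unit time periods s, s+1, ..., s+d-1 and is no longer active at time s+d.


Each activity i is active on [start_i, start_i + duration_i).
Compute total resource usage per time slot:
  t=0: active resources = [1], total = 1
  t=1: active resources = [1], total = 1
  t=2: active resources = [1], total = 1
  t=3: active resources = [], total = 0
  t=4: active resources = [5], total = 5
  t=5: active resources = [5], total = 5
  t=6: active resources = [6, 5], total = 11
  t=7: active resources = [6], total = 6
  t=8: active resources = [6, 1, 5, 6], total = 18
  t=9: active resources = [6, 1, 5, 6], total = 18
  t=10: active resources = [6, 1, 6], total = 13
  t=11: active resources = [6, 6], total = 12
  t=12: active resources = [6], total = 6
Peak resource demand = 18

18


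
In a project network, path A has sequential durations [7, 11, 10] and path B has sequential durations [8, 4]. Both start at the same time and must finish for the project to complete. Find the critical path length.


Path A total = 7 + 11 + 10 = 28
Path B total = 8 + 4 = 12
Critical path = longest path = max(28, 12) = 28

28


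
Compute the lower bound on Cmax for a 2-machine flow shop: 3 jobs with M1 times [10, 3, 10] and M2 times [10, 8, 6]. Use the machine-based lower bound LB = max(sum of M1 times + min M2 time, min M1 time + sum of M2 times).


LB1 = sum(M1 times) + min(M2 times) = 23 + 6 = 29
LB2 = min(M1 times) + sum(M2 times) = 3 + 24 = 27
Lower bound = max(LB1, LB2) = max(29, 27) = 29

29


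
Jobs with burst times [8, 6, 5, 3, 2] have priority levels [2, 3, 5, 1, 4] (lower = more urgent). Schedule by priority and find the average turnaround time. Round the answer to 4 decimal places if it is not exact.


Sort by priority (ascending = highest first):
Order: [(1, 3), (2, 8), (3, 6), (4, 2), (5, 5)]
Completion times:
  Priority 1, burst=3, C=3
  Priority 2, burst=8, C=11
  Priority 3, burst=6, C=17
  Priority 4, burst=2, C=19
  Priority 5, burst=5, C=24
Average turnaround = 74/5 = 14.8

14.8


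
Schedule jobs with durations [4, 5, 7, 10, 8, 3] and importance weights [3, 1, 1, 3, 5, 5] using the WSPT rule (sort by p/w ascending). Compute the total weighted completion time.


Compute p/w ratios and sort ascending (WSPT): [(3, 5), (4, 3), (8, 5), (10, 3), (5, 1), (7, 1)]
Compute weighted completion times:
  Job (p=3,w=5): C=3, w*C=5*3=15
  Job (p=4,w=3): C=7, w*C=3*7=21
  Job (p=8,w=5): C=15, w*C=5*15=75
  Job (p=10,w=3): C=25, w*C=3*25=75
  Job (p=5,w=1): C=30, w*C=1*30=30
  Job (p=7,w=1): C=37, w*C=1*37=37
Total weighted completion time = 253

253


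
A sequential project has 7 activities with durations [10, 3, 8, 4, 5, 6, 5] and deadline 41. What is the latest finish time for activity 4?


LF(activity 4) = deadline - sum of successor durations
Successors: activities 5 through 7 with durations [5, 6, 5]
Sum of successor durations = 16
LF = 41 - 16 = 25

25


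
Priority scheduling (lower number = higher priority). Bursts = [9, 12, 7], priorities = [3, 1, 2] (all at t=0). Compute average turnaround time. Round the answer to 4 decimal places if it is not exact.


Sort by priority (ascending = highest first):
Order: [(1, 12), (2, 7), (3, 9)]
Completion times:
  Priority 1, burst=12, C=12
  Priority 2, burst=7, C=19
  Priority 3, burst=9, C=28
Average turnaround = 59/3 = 19.6667

19.6667


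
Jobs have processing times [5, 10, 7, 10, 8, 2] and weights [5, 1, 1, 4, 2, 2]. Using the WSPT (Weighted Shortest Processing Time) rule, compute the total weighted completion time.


Compute p/w ratios and sort ascending (WSPT): [(5, 5), (2, 2), (10, 4), (8, 2), (7, 1), (10, 1)]
Compute weighted completion times:
  Job (p=5,w=5): C=5, w*C=5*5=25
  Job (p=2,w=2): C=7, w*C=2*7=14
  Job (p=10,w=4): C=17, w*C=4*17=68
  Job (p=8,w=2): C=25, w*C=2*25=50
  Job (p=7,w=1): C=32, w*C=1*32=32
  Job (p=10,w=1): C=42, w*C=1*42=42
Total weighted completion time = 231

231


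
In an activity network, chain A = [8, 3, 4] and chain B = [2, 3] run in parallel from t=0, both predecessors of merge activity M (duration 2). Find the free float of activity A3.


ES(A3) = sum of predecessors on chain A = 11
EF(A3) = ES + duration = 11 + 4 = 15
Successor of A3 is M. ES(M) = max(sum(A), sum(B)) = max(15, 5) = 15
Free float = ES(successor) - EF(current) = 15 - 15 = 0

0


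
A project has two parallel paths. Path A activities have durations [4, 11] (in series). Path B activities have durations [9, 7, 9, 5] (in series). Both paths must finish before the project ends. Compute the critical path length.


Path A total = 4 + 11 = 15
Path B total = 9 + 7 + 9 + 5 = 30
Critical path = longest path = max(15, 30) = 30

30


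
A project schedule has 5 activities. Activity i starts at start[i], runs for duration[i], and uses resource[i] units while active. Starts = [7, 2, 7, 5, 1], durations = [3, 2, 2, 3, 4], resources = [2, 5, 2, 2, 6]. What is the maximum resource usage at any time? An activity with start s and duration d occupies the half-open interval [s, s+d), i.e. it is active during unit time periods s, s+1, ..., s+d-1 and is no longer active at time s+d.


Each activity i is active on [start_i, start_i + duration_i).
Compute total resource usage per time slot:
  t=0: active resources = [], total = 0
  t=1: active resources = [6], total = 6
  t=2: active resources = [5, 6], total = 11
  t=3: active resources = [5, 6], total = 11
  t=4: active resources = [6], total = 6
  t=5: active resources = [2], total = 2
  t=6: active resources = [2], total = 2
  t=7: active resources = [2, 2, 2], total = 6
  t=8: active resources = [2, 2], total = 4
  t=9: active resources = [2], total = 2
Peak resource demand = 11

11


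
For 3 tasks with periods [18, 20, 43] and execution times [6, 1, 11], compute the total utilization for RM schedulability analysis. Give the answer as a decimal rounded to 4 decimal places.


Compute individual utilizations (exact fractions):
  Task 1: C/T = 6/18 = 1/3 (approx. 0.3333)
  Task 2: C/T = 1/20 (approx. 0.05)
  Task 3: C/T = 11/43 (approx. 0.2558)
Total utilization U = 1/3 + 1/20 + 11/43 = 1649/2580
Rounded to 4 decimal places: U = 0.6391
RM (Liu & Layland) bound for 3 tasks = 0.779763; compare with U = 1649/2580 (approx. 0.639147)
U <= bound, so schedulable by RM sufficient condition.

0.6391


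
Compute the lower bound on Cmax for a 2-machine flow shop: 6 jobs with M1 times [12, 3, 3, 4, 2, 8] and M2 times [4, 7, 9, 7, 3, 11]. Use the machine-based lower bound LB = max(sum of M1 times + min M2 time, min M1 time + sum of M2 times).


LB1 = sum(M1 times) + min(M2 times) = 32 + 3 = 35
LB2 = min(M1 times) + sum(M2 times) = 2 + 41 = 43
Lower bound = max(LB1, LB2) = max(35, 43) = 43

43


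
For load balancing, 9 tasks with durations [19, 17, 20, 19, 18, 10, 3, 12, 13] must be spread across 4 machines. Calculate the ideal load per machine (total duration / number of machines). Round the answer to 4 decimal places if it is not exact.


Total processing time = 19 + 17 + 20 + 19 + 18 + 10 + 3 + 12 + 13 = 131
Number of machines = 4
Ideal balanced load = 131 / 4 = 32.75

32.75


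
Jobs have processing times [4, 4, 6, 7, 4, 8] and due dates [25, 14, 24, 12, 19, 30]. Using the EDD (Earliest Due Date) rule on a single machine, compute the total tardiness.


Sort by due date (EDD order): [(7, 12), (4, 14), (4, 19), (6, 24), (4, 25), (8, 30)]
Compute completion times and tardiness:
  Job 1: p=7, d=12, C=7, tardiness=max(0,7-12)=0
  Job 2: p=4, d=14, C=11, tardiness=max(0,11-14)=0
  Job 3: p=4, d=19, C=15, tardiness=max(0,15-19)=0
  Job 4: p=6, d=24, C=21, tardiness=max(0,21-24)=0
  Job 5: p=4, d=25, C=25, tardiness=max(0,25-25)=0
  Job 6: p=8, d=30, C=33, tardiness=max(0,33-30)=3
Total tardiness = 3

3


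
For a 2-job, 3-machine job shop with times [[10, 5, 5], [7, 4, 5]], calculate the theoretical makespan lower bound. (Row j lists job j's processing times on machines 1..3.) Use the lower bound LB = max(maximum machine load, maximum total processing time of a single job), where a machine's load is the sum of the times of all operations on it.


Machine loads:
  Machine 1: 10 + 7 = 17
  Machine 2: 5 + 4 = 9
  Machine 3: 5 + 5 = 10
Max machine load = 17
Job totals:
  Job 1: 20
  Job 2: 16
Max job total = 20
Lower bound = max(17, 20) = 20

20


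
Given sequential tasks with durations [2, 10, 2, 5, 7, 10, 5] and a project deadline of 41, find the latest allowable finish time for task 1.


LF(activity 1) = deadline - sum of successor durations
Successors: activities 2 through 7 with durations [10, 2, 5, 7, 10, 5]
Sum of successor durations = 39
LF = 41 - 39 = 2

2


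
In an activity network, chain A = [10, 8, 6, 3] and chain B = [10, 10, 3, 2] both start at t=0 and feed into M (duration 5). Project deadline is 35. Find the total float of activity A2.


Forward pass: ES(A2) = sum of predecessors on chain A = 10
EF = ES + duration = 10 + 8 = 18
Backward pass: LF(M) = deadline = 35; LS(M) = 35 - 5 = 30
LF(A2) = LS(M) - sum(successors on chain A) = 30 - 9 = 21
LS = LF - duration = 21 - 8 = 13
Total float = LS - ES = 13 - 10 = 3

3


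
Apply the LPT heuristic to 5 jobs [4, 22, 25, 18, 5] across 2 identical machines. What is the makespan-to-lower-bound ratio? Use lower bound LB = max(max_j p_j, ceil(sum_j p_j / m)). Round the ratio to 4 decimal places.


LPT order: [25, 22, 18, 5, 4]
Machine loads after assignment: [34, 40]
LPT makespan = 40
Lower bound = max(max_job, ceil(total/2)) = max(25, 37) = 37
Ratio = 40 / 37 = 1.0811

1.0811


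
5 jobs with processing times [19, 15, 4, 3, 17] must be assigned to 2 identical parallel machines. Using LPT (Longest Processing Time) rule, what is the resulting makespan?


Sort jobs in decreasing order (LPT): [19, 17, 15, 4, 3]
Assign each job to the least loaded machine:
  Machine 1: jobs [19, 4, 3], load = 26
  Machine 2: jobs [17, 15], load = 32
Makespan = max load = 32

32


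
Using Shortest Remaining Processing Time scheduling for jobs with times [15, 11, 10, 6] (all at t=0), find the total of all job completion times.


Since all jobs arrive at t=0, SRPT equals SPT ordering.
SPT order: [6, 10, 11, 15]
Completion times:
  Job 1: p=6, C=6
  Job 2: p=10, C=16
  Job 3: p=11, C=27
  Job 4: p=15, C=42
Total completion time = 6 + 16 + 27 + 42 = 91

91


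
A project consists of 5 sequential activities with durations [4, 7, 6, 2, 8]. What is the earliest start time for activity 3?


Activity 3 starts after activities 1 through 2 complete.
Predecessor durations: [4, 7]
ES = 4 + 7 = 11

11


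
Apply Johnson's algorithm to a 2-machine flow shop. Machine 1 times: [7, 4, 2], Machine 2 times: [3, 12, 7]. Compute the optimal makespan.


Apply Johnson's rule:
  Group 1 (a <= b): [(3, 2, 7), (2, 4, 12)]
  Group 2 (a > b): [(1, 7, 3)]
Optimal job order: [3, 2, 1]
Schedule:
  Job 3: M1 done at 2, M2 done at 9
  Job 2: M1 done at 6, M2 done at 21
  Job 1: M1 done at 13, M2 done at 24
Makespan = 24

24


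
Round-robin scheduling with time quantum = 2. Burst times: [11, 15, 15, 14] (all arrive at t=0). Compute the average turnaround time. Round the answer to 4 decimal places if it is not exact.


Time quantum = 2
Execution trace:
  J1 runs 2 units, time = 2
  J2 runs 2 units, time = 4
  J3 runs 2 units, time = 6
  J4 runs 2 units, time = 8
  J1 runs 2 units, time = 10
  J2 runs 2 units, time = 12
  J3 runs 2 units, time = 14
  J4 runs 2 units, time = 16
  J1 runs 2 units, time = 18
  J2 runs 2 units, time = 20
  J3 runs 2 units, time = 22
  J4 runs 2 units, time = 24
  J1 runs 2 units, time = 26
  J2 runs 2 units, time = 28
  J3 runs 2 units, time = 30
  J4 runs 2 units, time = 32
  J1 runs 2 units, time = 34
  J2 runs 2 units, time = 36
  J3 runs 2 units, time = 38
  J4 runs 2 units, time = 40
  J1 runs 1 units, time = 41
  J2 runs 2 units, time = 43
  J3 runs 2 units, time = 45
  J4 runs 2 units, time = 47
  J2 runs 2 units, time = 49
  J3 runs 2 units, time = 51
  J4 runs 2 units, time = 53
  J2 runs 1 units, time = 54
  J3 runs 1 units, time = 55
Finish times: [41, 54, 55, 53]
Average turnaround = 203/4 = 50.75

50.75


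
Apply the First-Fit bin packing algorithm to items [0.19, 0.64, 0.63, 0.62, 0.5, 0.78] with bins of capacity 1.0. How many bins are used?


Place items sequentially using First-Fit:
  Item 0.19 -> new Bin 1
  Item 0.64 -> Bin 1 (now 0.83)
  Item 0.63 -> new Bin 2
  Item 0.62 -> new Bin 3
  Item 0.5 -> new Bin 4
  Item 0.78 -> new Bin 5
Total bins used = 5

5


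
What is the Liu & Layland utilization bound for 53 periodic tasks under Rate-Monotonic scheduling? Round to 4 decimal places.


Compute 2^(1/53) = 1.0131641430
Subtract 1: 1.0131641430 - 1 = 0.0131641430
Multiply by n: 53 * 0.0131641430 = 0.6976995790
Round to 4 dp: 0.6977

0.6977


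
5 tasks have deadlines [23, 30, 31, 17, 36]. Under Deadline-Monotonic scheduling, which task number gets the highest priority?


Sort tasks by relative deadline (ascending):
  Task 4: deadline = 17
  Task 1: deadline = 23
  Task 2: deadline = 30
  Task 3: deadline = 31
  Task 5: deadline = 36
Priority order (highest first): [4, 1, 2, 3, 5]
Highest priority task = 4

4


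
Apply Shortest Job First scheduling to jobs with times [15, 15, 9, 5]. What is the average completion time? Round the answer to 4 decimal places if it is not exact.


SJF order (ascending): [5, 9, 15, 15]
Completion times:
  Job 1: burst=5, C=5
  Job 2: burst=9, C=14
  Job 3: burst=15, C=29
  Job 4: burst=15, C=44
Average completion = 92/4 = 23.0

23.0


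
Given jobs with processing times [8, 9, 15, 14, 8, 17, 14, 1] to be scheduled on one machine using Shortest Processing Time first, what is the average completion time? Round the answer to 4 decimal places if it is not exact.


Sort jobs by processing time (SPT order): [1, 8, 8, 9, 14, 14, 15, 17]
Compute completion times sequentially:
  Job 1: processing = 1, completes at 1
  Job 2: processing = 8, completes at 9
  Job 3: processing = 8, completes at 17
  Job 4: processing = 9, completes at 26
  Job 5: processing = 14, completes at 40
  Job 6: processing = 14, completes at 54
  Job 7: processing = 15, completes at 69
  Job 8: processing = 17, completes at 86
Sum of completion times = 302
Average completion time = 302/8 = 37.75

37.75


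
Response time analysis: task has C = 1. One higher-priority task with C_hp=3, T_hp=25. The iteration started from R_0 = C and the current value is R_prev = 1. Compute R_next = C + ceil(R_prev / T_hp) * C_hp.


R_next = C + ceil(R_prev / T_hp) * C_hp
ceil(1 / 25) = ceil(0.04) = 1
Interference = 1 * 3 = 3
R_next = 1 + 3 = 4

4


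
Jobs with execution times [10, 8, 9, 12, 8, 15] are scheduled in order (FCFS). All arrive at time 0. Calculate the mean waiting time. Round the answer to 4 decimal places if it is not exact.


FCFS order (as given): [10, 8, 9, 12, 8, 15]
Waiting times:
  Job 1: wait = 0
  Job 2: wait = 10
  Job 3: wait = 18
  Job 4: wait = 27
  Job 5: wait = 39
  Job 6: wait = 47
Sum of waiting times = 141
Average waiting time = 141/6 = 23.5

23.5


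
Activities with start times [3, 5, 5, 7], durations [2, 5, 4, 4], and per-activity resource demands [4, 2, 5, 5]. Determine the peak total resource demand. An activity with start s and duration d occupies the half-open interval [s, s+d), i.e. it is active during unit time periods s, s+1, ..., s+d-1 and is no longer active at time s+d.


Each activity i is active on [start_i, start_i + duration_i).
Compute total resource usage per time slot:
  t=0: active resources = [], total = 0
  t=1: active resources = [], total = 0
  t=2: active resources = [], total = 0
  t=3: active resources = [4], total = 4
  t=4: active resources = [4], total = 4
  t=5: active resources = [2, 5], total = 7
  t=6: active resources = [2, 5], total = 7
  t=7: active resources = [2, 5, 5], total = 12
  t=8: active resources = [2, 5, 5], total = 12
  t=9: active resources = [2, 5], total = 7
  t=10: active resources = [5], total = 5
Peak resource demand = 12

12


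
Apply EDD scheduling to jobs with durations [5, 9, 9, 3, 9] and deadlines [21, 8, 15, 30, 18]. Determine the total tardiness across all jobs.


Sort by due date (EDD order): [(9, 8), (9, 15), (9, 18), (5, 21), (3, 30)]
Compute completion times and tardiness:
  Job 1: p=9, d=8, C=9, tardiness=max(0,9-8)=1
  Job 2: p=9, d=15, C=18, tardiness=max(0,18-15)=3
  Job 3: p=9, d=18, C=27, tardiness=max(0,27-18)=9
  Job 4: p=5, d=21, C=32, tardiness=max(0,32-21)=11
  Job 5: p=3, d=30, C=35, tardiness=max(0,35-30)=5
Total tardiness = 29

29


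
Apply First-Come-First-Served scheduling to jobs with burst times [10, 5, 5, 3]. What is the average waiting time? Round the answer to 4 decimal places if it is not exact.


FCFS order (as given): [10, 5, 5, 3]
Waiting times:
  Job 1: wait = 0
  Job 2: wait = 10
  Job 3: wait = 15
  Job 4: wait = 20
Sum of waiting times = 45
Average waiting time = 45/4 = 11.25

11.25


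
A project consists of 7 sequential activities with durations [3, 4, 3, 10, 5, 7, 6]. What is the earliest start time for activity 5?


Activity 5 starts after activities 1 through 4 complete.
Predecessor durations: [3, 4, 3, 10]
ES = 3 + 4 + 3 + 10 = 20

20


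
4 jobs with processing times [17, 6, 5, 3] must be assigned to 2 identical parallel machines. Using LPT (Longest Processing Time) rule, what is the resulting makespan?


Sort jobs in decreasing order (LPT): [17, 6, 5, 3]
Assign each job to the least loaded machine:
  Machine 1: jobs [17], load = 17
  Machine 2: jobs [6, 5, 3], load = 14
Makespan = max load = 17

17


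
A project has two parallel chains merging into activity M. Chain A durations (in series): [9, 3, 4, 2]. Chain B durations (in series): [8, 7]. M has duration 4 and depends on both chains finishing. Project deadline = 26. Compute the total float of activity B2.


Forward pass: ES(B2) = sum of predecessors on chain B = 8
EF = ES + duration = 8 + 7 = 15
Backward pass: LF(M) = deadline = 26; LS(M) = 26 - 4 = 22
LF(B2) = LS(M) - sum(successors on chain B) = 22 - 0 = 22
LS = LF - duration = 22 - 7 = 15
Total float = LS - ES = 15 - 8 = 7

7


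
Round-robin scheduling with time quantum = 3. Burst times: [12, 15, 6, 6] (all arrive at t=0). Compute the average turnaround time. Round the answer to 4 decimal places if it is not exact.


Time quantum = 3
Execution trace:
  J1 runs 3 units, time = 3
  J2 runs 3 units, time = 6
  J3 runs 3 units, time = 9
  J4 runs 3 units, time = 12
  J1 runs 3 units, time = 15
  J2 runs 3 units, time = 18
  J3 runs 3 units, time = 21
  J4 runs 3 units, time = 24
  J1 runs 3 units, time = 27
  J2 runs 3 units, time = 30
  J1 runs 3 units, time = 33
  J2 runs 3 units, time = 36
  J2 runs 3 units, time = 39
Finish times: [33, 39, 21, 24]
Average turnaround = 117/4 = 29.25

29.25


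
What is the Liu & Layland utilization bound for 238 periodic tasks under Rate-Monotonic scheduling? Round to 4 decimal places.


Compute 2^(1/238) = 1.0029166282
Subtract 1: 1.0029166282 - 1 = 0.0029166282
Multiply by n: 238 * 0.0029166282 = 0.6941575116
Round to 4 dp: 0.6942

0.6942


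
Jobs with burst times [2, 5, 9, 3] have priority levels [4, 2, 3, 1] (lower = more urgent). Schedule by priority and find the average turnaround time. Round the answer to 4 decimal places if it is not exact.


Sort by priority (ascending = highest first):
Order: [(1, 3), (2, 5), (3, 9), (4, 2)]
Completion times:
  Priority 1, burst=3, C=3
  Priority 2, burst=5, C=8
  Priority 3, burst=9, C=17
  Priority 4, burst=2, C=19
Average turnaround = 47/4 = 11.75

11.75


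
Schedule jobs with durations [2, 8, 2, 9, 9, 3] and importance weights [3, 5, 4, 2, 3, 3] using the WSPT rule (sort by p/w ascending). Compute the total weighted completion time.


Compute p/w ratios and sort ascending (WSPT): [(2, 4), (2, 3), (3, 3), (8, 5), (9, 3), (9, 2)]
Compute weighted completion times:
  Job (p=2,w=4): C=2, w*C=4*2=8
  Job (p=2,w=3): C=4, w*C=3*4=12
  Job (p=3,w=3): C=7, w*C=3*7=21
  Job (p=8,w=5): C=15, w*C=5*15=75
  Job (p=9,w=3): C=24, w*C=3*24=72
  Job (p=9,w=2): C=33, w*C=2*33=66
Total weighted completion time = 254

254


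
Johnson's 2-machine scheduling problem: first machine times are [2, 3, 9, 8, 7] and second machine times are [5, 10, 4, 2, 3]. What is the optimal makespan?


Apply Johnson's rule:
  Group 1 (a <= b): [(1, 2, 5), (2, 3, 10)]
  Group 2 (a > b): [(3, 9, 4), (5, 7, 3), (4, 8, 2)]
Optimal job order: [1, 2, 3, 5, 4]
Schedule:
  Job 1: M1 done at 2, M2 done at 7
  Job 2: M1 done at 5, M2 done at 17
  Job 3: M1 done at 14, M2 done at 21
  Job 5: M1 done at 21, M2 done at 24
  Job 4: M1 done at 29, M2 done at 31
Makespan = 31

31


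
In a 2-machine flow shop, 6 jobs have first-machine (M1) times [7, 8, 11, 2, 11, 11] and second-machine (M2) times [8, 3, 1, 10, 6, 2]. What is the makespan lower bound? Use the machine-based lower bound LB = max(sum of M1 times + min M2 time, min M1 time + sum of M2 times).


LB1 = sum(M1 times) + min(M2 times) = 50 + 1 = 51
LB2 = min(M1 times) + sum(M2 times) = 2 + 30 = 32
Lower bound = max(LB1, LB2) = max(51, 32) = 51

51


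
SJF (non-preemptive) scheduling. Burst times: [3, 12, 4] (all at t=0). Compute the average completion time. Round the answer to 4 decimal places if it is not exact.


SJF order (ascending): [3, 4, 12]
Completion times:
  Job 1: burst=3, C=3
  Job 2: burst=4, C=7
  Job 3: burst=12, C=19
Average completion = 29/3 = 9.6667

9.6667


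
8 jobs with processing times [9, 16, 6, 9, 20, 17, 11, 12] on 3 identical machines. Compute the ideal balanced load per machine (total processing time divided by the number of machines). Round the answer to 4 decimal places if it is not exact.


Total processing time = 9 + 16 + 6 + 9 + 20 + 17 + 11 + 12 = 100
Number of machines = 3
Ideal balanced load = 100 / 3 = 33.3333

33.3333


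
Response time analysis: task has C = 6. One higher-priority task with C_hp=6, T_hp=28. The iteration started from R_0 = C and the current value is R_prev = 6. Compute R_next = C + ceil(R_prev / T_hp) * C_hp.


R_next = C + ceil(R_prev / T_hp) * C_hp
ceil(6 / 28) = ceil(0.2143) = 1
Interference = 1 * 6 = 6
R_next = 6 + 6 = 12

12


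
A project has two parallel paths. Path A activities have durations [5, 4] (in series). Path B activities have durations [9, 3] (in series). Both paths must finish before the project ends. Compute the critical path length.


Path A total = 5 + 4 = 9
Path B total = 9 + 3 = 12
Critical path = longest path = max(9, 12) = 12

12


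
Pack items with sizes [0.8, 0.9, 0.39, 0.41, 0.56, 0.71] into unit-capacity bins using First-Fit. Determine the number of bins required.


Place items sequentially using First-Fit:
  Item 0.8 -> new Bin 1
  Item 0.9 -> new Bin 2
  Item 0.39 -> new Bin 3
  Item 0.41 -> Bin 3 (now 0.8)
  Item 0.56 -> new Bin 4
  Item 0.71 -> new Bin 5
Total bins used = 5

5


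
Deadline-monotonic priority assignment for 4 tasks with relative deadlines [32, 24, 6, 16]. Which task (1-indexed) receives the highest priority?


Sort tasks by relative deadline (ascending):
  Task 3: deadline = 6
  Task 4: deadline = 16
  Task 2: deadline = 24
  Task 1: deadline = 32
Priority order (highest first): [3, 4, 2, 1]
Highest priority task = 3

3


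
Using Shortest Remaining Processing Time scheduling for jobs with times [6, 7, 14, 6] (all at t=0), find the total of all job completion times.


Since all jobs arrive at t=0, SRPT equals SPT ordering.
SPT order: [6, 6, 7, 14]
Completion times:
  Job 1: p=6, C=6
  Job 2: p=6, C=12
  Job 3: p=7, C=19
  Job 4: p=14, C=33
Total completion time = 6 + 12 + 19 + 33 = 70

70


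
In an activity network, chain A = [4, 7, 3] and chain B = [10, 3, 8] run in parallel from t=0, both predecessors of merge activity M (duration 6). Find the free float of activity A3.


ES(A3) = sum of predecessors on chain A = 11
EF(A3) = ES + duration = 11 + 3 = 14
Successor of A3 is M. ES(M) = max(sum(A), sum(B)) = max(14, 21) = 21
Free float = ES(successor) - EF(current) = 21 - 14 = 7

7


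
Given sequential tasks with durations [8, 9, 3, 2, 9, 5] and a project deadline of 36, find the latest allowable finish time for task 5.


LF(activity 5) = deadline - sum of successor durations
Successors: activities 6 through 6 with durations [5]
Sum of successor durations = 5
LF = 36 - 5 = 31

31


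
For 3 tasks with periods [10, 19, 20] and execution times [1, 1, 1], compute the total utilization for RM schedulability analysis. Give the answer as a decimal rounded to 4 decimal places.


Compute individual utilizations (exact fractions):
  Task 1: C/T = 1/10 (approx. 0.1)
  Task 2: C/T = 1/19 (approx. 0.0526)
  Task 3: C/T = 1/20 (approx. 0.05)
Total utilization U = 1/10 + 1/19 + 1/20 = 77/380
Rounded to 4 decimal places: U = 0.2026
RM (Liu & Layland) bound for 3 tasks = 0.779763; compare with U = 77/380 (approx. 0.202632)
U <= bound, so schedulable by RM sufficient condition.

0.2026


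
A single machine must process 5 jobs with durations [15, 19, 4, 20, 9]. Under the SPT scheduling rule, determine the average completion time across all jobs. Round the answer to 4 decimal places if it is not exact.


Sort jobs by processing time (SPT order): [4, 9, 15, 19, 20]
Compute completion times sequentially:
  Job 1: processing = 4, completes at 4
  Job 2: processing = 9, completes at 13
  Job 3: processing = 15, completes at 28
  Job 4: processing = 19, completes at 47
  Job 5: processing = 20, completes at 67
Sum of completion times = 159
Average completion time = 159/5 = 31.8

31.8


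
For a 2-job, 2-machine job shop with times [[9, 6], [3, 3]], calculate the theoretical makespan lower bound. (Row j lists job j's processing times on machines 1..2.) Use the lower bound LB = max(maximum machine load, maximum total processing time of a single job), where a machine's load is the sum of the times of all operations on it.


Machine loads:
  Machine 1: 9 + 3 = 12
  Machine 2: 6 + 3 = 9
Max machine load = 12
Job totals:
  Job 1: 15
  Job 2: 6
Max job total = 15
Lower bound = max(12, 15) = 15

15


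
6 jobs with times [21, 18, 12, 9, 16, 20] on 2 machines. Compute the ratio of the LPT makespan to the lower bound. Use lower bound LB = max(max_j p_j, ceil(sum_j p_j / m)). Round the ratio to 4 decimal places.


LPT order: [21, 20, 18, 16, 12, 9]
Machine loads after assignment: [49, 47]
LPT makespan = 49
Lower bound = max(max_job, ceil(total/2)) = max(21, 48) = 48
Ratio = 49 / 48 = 1.0208

1.0208


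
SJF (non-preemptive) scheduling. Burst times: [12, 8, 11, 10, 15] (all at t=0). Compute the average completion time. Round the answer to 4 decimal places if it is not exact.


SJF order (ascending): [8, 10, 11, 12, 15]
Completion times:
  Job 1: burst=8, C=8
  Job 2: burst=10, C=18
  Job 3: burst=11, C=29
  Job 4: burst=12, C=41
  Job 5: burst=15, C=56
Average completion = 152/5 = 30.4

30.4


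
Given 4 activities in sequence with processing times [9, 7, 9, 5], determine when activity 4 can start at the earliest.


Activity 4 starts after activities 1 through 3 complete.
Predecessor durations: [9, 7, 9]
ES = 9 + 7 + 9 = 25

25


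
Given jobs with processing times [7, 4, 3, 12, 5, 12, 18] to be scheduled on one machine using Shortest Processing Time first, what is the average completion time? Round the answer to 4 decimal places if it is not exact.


Sort jobs by processing time (SPT order): [3, 4, 5, 7, 12, 12, 18]
Compute completion times sequentially:
  Job 1: processing = 3, completes at 3
  Job 2: processing = 4, completes at 7
  Job 3: processing = 5, completes at 12
  Job 4: processing = 7, completes at 19
  Job 5: processing = 12, completes at 31
  Job 6: processing = 12, completes at 43
  Job 7: processing = 18, completes at 61
Sum of completion times = 176
Average completion time = 176/7 = 25.1429

25.1429


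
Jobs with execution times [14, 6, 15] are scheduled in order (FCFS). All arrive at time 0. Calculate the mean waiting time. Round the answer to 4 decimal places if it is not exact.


FCFS order (as given): [14, 6, 15]
Waiting times:
  Job 1: wait = 0
  Job 2: wait = 14
  Job 3: wait = 20
Sum of waiting times = 34
Average waiting time = 34/3 = 11.3333

11.3333


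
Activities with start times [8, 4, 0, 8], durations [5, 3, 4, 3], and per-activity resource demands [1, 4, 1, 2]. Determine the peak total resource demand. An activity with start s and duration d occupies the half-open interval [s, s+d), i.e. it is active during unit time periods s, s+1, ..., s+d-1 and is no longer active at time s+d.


Each activity i is active on [start_i, start_i + duration_i).
Compute total resource usage per time slot:
  t=0: active resources = [1], total = 1
  t=1: active resources = [1], total = 1
  t=2: active resources = [1], total = 1
  t=3: active resources = [1], total = 1
  t=4: active resources = [4], total = 4
  t=5: active resources = [4], total = 4
  t=6: active resources = [4], total = 4
  t=7: active resources = [], total = 0
  t=8: active resources = [1, 2], total = 3
  t=9: active resources = [1, 2], total = 3
  t=10: active resources = [1, 2], total = 3
  t=11: active resources = [1], total = 1
  t=12: active resources = [1], total = 1
Peak resource demand = 4

4


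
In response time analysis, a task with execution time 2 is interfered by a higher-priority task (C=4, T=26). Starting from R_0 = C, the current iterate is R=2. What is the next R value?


R_next = C + ceil(R_prev / T_hp) * C_hp
ceil(2 / 26) = ceil(0.0769) = 1
Interference = 1 * 4 = 4
R_next = 2 + 4 = 6

6


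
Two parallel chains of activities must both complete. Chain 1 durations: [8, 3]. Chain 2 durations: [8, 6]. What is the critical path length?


Path A total = 8 + 3 = 11
Path B total = 8 + 6 = 14
Critical path = longest path = max(11, 14) = 14

14


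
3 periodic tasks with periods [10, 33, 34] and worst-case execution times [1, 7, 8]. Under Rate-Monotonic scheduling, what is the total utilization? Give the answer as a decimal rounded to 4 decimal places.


Compute individual utilizations (exact fractions):
  Task 1: C/T = 1/10 (approx. 0.1)
  Task 2: C/T = 7/33 (approx. 0.2121)
  Task 3: C/T = 8/34 = 4/17 (approx. 0.2353)
Total utilization U = 1/10 + 7/33 + 4/17 = 3071/5610
Rounded to 4 decimal places: U = 0.5474
RM (Liu & Layland) bound for 3 tasks = 0.779763; compare with U = 3071/5610 (approx. 0.547415)
U <= bound, so schedulable by RM sufficient condition.

0.5474


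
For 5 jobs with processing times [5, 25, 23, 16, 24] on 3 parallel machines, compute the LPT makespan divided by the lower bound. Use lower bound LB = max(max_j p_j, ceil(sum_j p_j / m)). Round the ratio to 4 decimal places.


LPT order: [25, 24, 23, 16, 5]
Machine loads after assignment: [25, 29, 39]
LPT makespan = 39
Lower bound = max(max_job, ceil(total/3)) = max(25, 31) = 31
Ratio = 39 / 31 = 1.2581

1.2581


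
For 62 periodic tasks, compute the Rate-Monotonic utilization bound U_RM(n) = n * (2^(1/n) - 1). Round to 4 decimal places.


Compute 2^(1/62) = 1.0112425207
Subtract 1: 1.0112425207 - 1 = 0.0112425207
Multiply by n: 62 * 0.0112425207 = 0.6970362834
Round to 4 dp: 0.6970

0.6970


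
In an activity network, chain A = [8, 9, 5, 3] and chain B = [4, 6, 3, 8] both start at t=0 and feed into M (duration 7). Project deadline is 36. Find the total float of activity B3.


Forward pass: ES(B3) = sum of predecessors on chain B = 10
EF = ES + duration = 10 + 3 = 13
Backward pass: LF(M) = deadline = 36; LS(M) = 36 - 7 = 29
LF(B3) = LS(M) - sum(successors on chain B) = 29 - 8 = 21
LS = LF - duration = 21 - 3 = 18
Total float = LS - ES = 18 - 10 = 8

8


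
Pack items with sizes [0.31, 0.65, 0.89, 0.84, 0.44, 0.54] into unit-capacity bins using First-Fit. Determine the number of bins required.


Place items sequentially using First-Fit:
  Item 0.31 -> new Bin 1
  Item 0.65 -> Bin 1 (now 0.96)
  Item 0.89 -> new Bin 2
  Item 0.84 -> new Bin 3
  Item 0.44 -> new Bin 4
  Item 0.54 -> Bin 4 (now 0.98)
Total bins used = 4

4


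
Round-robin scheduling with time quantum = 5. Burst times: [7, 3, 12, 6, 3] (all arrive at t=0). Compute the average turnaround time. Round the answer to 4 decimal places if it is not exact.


Time quantum = 5
Execution trace:
  J1 runs 5 units, time = 5
  J2 runs 3 units, time = 8
  J3 runs 5 units, time = 13
  J4 runs 5 units, time = 18
  J5 runs 3 units, time = 21
  J1 runs 2 units, time = 23
  J3 runs 5 units, time = 28
  J4 runs 1 units, time = 29
  J3 runs 2 units, time = 31
Finish times: [23, 8, 31, 29, 21]
Average turnaround = 112/5 = 22.4

22.4


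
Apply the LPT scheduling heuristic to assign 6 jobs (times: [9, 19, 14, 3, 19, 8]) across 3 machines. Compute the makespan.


Sort jobs in decreasing order (LPT): [19, 19, 14, 9, 8, 3]
Assign each job to the least loaded machine:
  Machine 1: jobs [19, 8], load = 27
  Machine 2: jobs [19, 3], load = 22
  Machine 3: jobs [14, 9], load = 23
Makespan = max load = 27

27


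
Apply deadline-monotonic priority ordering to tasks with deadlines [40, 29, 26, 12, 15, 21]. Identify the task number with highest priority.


Sort tasks by relative deadline (ascending):
  Task 4: deadline = 12
  Task 5: deadline = 15
  Task 6: deadline = 21
  Task 3: deadline = 26
  Task 2: deadline = 29
  Task 1: deadline = 40
Priority order (highest first): [4, 5, 6, 3, 2, 1]
Highest priority task = 4

4


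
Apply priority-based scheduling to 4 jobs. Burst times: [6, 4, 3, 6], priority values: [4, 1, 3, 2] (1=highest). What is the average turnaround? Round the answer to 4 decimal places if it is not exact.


Sort by priority (ascending = highest first):
Order: [(1, 4), (2, 6), (3, 3), (4, 6)]
Completion times:
  Priority 1, burst=4, C=4
  Priority 2, burst=6, C=10
  Priority 3, burst=3, C=13
  Priority 4, burst=6, C=19
Average turnaround = 46/4 = 11.5

11.5


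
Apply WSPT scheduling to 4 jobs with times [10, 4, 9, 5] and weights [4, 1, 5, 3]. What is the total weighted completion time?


Compute p/w ratios and sort ascending (WSPT): [(5, 3), (9, 5), (10, 4), (4, 1)]
Compute weighted completion times:
  Job (p=5,w=3): C=5, w*C=3*5=15
  Job (p=9,w=5): C=14, w*C=5*14=70
  Job (p=10,w=4): C=24, w*C=4*24=96
  Job (p=4,w=1): C=28, w*C=1*28=28
Total weighted completion time = 209

209


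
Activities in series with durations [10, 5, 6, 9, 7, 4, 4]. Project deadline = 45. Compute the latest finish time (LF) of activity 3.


LF(activity 3) = deadline - sum of successor durations
Successors: activities 4 through 7 with durations [9, 7, 4, 4]
Sum of successor durations = 24
LF = 45 - 24 = 21

21


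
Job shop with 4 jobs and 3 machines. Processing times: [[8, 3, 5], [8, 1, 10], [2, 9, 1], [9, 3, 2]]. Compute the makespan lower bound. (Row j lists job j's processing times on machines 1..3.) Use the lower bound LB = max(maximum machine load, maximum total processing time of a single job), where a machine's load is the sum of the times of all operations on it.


Machine loads:
  Machine 1: 8 + 8 + 2 + 9 = 27
  Machine 2: 3 + 1 + 9 + 3 = 16
  Machine 3: 5 + 10 + 1 + 2 = 18
Max machine load = 27
Job totals:
  Job 1: 16
  Job 2: 19
  Job 3: 12
  Job 4: 14
Max job total = 19
Lower bound = max(27, 19) = 27

27


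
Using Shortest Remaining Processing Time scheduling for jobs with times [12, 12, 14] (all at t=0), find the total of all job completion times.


Since all jobs arrive at t=0, SRPT equals SPT ordering.
SPT order: [12, 12, 14]
Completion times:
  Job 1: p=12, C=12
  Job 2: p=12, C=24
  Job 3: p=14, C=38
Total completion time = 12 + 24 + 38 = 74

74


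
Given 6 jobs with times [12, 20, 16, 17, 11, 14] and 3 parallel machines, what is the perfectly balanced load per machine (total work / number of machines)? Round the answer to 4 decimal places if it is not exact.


Total processing time = 12 + 20 + 16 + 17 + 11 + 14 = 90
Number of machines = 3
Ideal balanced load = 90 / 3 = 30.0

30.0


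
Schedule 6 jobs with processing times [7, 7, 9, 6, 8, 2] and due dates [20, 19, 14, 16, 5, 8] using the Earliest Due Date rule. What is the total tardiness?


Sort by due date (EDD order): [(8, 5), (2, 8), (9, 14), (6, 16), (7, 19), (7, 20)]
Compute completion times and tardiness:
  Job 1: p=8, d=5, C=8, tardiness=max(0,8-5)=3
  Job 2: p=2, d=8, C=10, tardiness=max(0,10-8)=2
  Job 3: p=9, d=14, C=19, tardiness=max(0,19-14)=5
  Job 4: p=6, d=16, C=25, tardiness=max(0,25-16)=9
  Job 5: p=7, d=19, C=32, tardiness=max(0,32-19)=13
  Job 6: p=7, d=20, C=39, tardiness=max(0,39-20)=19
Total tardiness = 51

51


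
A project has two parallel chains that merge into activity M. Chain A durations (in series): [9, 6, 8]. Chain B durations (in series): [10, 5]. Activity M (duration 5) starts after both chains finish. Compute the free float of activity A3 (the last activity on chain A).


ES(A3) = sum of predecessors on chain A = 15
EF(A3) = ES + duration = 15 + 8 = 23
Successor of A3 is M. ES(M) = max(sum(A), sum(B)) = max(23, 15) = 23
Free float = ES(successor) - EF(current) = 23 - 23 = 0

0


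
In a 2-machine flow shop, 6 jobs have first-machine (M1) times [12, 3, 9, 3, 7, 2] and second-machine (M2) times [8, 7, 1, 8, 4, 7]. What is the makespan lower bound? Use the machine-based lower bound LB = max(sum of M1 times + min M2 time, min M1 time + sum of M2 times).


LB1 = sum(M1 times) + min(M2 times) = 36 + 1 = 37
LB2 = min(M1 times) + sum(M2 times) = 2 + 35 = 37
Lower bound = max(LB1, LB2) = max(37, 37) = 37

37


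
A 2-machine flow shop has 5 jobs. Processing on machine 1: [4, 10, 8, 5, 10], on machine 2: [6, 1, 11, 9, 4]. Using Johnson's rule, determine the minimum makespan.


Apply Johnson's rule:
  Group 1 (a <= b): [(1, 4, 6), (4, 5, 9), (3, 8, 11)]
  Group 2 (a > b): [(5, 10, 4), (2, 10, 1)]
Optimal job order: [1, 4, 3, 5, 2]
Schedule:
  Job 1: M1 done at 4, M2 done at 10
  Job 4: M1 done at 9, M2 done at 19
  Job 3: M1 done at 17, M2 done at 30
  Job 5: M1 done at 27, M2 done at 34
  Job 2: M1 done at 37, M2 done at 38
Makespan = 38

38
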